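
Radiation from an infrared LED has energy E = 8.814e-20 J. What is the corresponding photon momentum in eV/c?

0.550 eV/c

Since p = E/c for a photon, p = 2.940e-28 kg·m/s.
Converting to eV/c: p = 0.5501 eV/c ≈ 0.550 eV/c.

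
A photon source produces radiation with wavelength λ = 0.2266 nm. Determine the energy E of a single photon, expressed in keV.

Use h = 6.62607015 × 10^-34 J·s, c = 2.99792458 × 10^8 m/s, 1 eV = 1.602176634 × 10^-19 J.
Convert to SI: λ = 0.2266 nm = 2.266 × 10^-10 m.
For a photon E = hc/λ, so E = 8.766 × 10^-16 J.
Converting to keV: E = 5.472 keV ≈ 5.47 keV.

5.47 keV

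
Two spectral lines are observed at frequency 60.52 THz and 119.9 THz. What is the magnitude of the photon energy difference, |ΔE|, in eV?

0.246 eV

Using E = hf: E₁ = 4.0101e-20 J, E₂ = 7.9447e-20 J.
|ΔE| = |4.0101e-20 − 7.9447e-20| = 3.93e-20 J = 0.246 eV.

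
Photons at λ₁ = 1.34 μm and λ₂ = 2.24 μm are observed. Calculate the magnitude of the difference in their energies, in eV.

0.372 eV

Using E = hc/λ: E₁ = 1.482 × 10^-19 J, E₂ = 8.868 × 10^-20 J.
|ΔE| = |1.482 × 10^-19 − 8.868 × 10^-20| = 5.96 × 10^-20 J = 0.372 eV.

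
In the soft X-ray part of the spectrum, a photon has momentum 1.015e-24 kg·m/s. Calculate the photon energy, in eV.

Take c = 2.99792458e8 m/s, 1 eV = 1.602176634e-19 J.
Since E = pc for a photon, E = 3.043e-16 J.
Converting to eV: E = 1899 eV ≈ 1900 eV.

1900 eV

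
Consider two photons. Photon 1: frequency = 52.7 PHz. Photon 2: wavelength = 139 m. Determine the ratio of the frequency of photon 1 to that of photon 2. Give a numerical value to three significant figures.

f_1 = 5.270 × 10^16 Hz (from frequency = 52.7 PHz, via f given directly).
f_2 = 2.157 × 10^6 Hz (from wavelength = 139 m, via f = c/λ).
Ratio = 5.270 × 10^16 / 2.157 × 10^6 = 2.44 × 10^10.

2.44 × 10^10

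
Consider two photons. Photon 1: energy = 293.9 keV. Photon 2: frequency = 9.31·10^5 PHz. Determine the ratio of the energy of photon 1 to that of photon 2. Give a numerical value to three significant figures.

0.0763

E_1 = 4.709·10^-14 J (from energy = 293.9 keV, via E given directly).
E_2 = 6.169·10^-13 J (from frequency = 9.31·10^5 PHz, via E = hf).
Ratio = 4.709·10^-14 / 6.169·10^-13 = 0.0763.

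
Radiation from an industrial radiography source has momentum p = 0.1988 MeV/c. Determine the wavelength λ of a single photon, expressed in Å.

0.0624 Å

In SI units: p = 0.1988 MeV/c = 1.0624 × 10^-22 kg·m/s.
Apply λ = h/p: λ = 6.237 × 10^-12 m.
Converting to Å: λ = 0.06237 Å ≈ 0.0624 Å.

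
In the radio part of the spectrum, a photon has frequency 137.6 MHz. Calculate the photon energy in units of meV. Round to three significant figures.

(h = 6.62607015e-34 J·s, 1 eV = 1.602176634e-19 J.)
In SI units: f = 137.6 MHz = 1.376e8 Hz.
Apply E = hf: E = 9.117e-26 J.
Converting to meV: E = 5.691e-4 meV ≈ 5.69e-4 meV.

5.69e-4 meV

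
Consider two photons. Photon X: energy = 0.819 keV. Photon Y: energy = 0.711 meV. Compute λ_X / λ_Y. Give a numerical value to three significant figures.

λ_X = 1.514 × 10^-9 m (from energy = 0.819 keV, via λ = hc/E).
λ_Y = 0.001744 m (from energy = 0.711 meV, via λ = hc/E).
Ratio = 1.514 × 10^-9 / 0.001744 = 8.68 × 10^-7.

8.68 × 10^-7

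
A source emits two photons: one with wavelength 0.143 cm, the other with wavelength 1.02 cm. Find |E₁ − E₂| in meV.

0.745 meV

Using E = hc/λ: E₁ = 1.389e-22 J, E₂ = 1.947e-23 J.
|ΔE| = |1.389e-22 − 1.947e-23| = 1.19e-22 J = 0.745 meV.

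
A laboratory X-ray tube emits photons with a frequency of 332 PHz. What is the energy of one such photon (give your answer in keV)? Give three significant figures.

Take h = 6.62607015e-34 J·s, 1 eV = 1.602176634e-19 J.
In SI units: f = 332 PHz = 3.32e17 Hz.
Since E = hf for a photon, E = 2.200e-16 J.
Converting to keV: E = 1.373 keV ≈ 1.37 keV.

1.37 keV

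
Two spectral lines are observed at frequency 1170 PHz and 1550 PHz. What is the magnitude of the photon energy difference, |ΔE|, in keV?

Using E = hf: E₁ = 7.753e-16 J, E₂ = 1.027e-15 J.
|ΔE| = |7.753e-16 − 1.027e-15| = 2.52e-16 J = 1.57 keV.

1.57 keV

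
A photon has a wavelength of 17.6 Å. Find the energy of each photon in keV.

0.704 keV

(h = 6.62607015 × 10^-34 J·s, c = 2.99792458 × 10^8 m/s, 1 eV = 1.602176634 × 10^-19 J.)
First convert: λ = 17.6 Å = 1.76 × 10^-9 m.
For a photon E = hc/λ, so E = 1.129 × 10^-16 J.
Converting to keV: E = 0.7045 keV ≈ 0.704 keV.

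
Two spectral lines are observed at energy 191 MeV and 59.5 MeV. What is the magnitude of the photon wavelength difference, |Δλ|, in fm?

14.3 fm

Using λ = hc/E: λ₁ = 6.491e-15 m, λ₂ = 2.084e-14 m.
|Δλ| = |6.491e-15 − 2.084e-14| = 1.43e-14 m = 14.3 fm.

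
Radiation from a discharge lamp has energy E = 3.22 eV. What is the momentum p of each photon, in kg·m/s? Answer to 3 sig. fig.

1.72e-27 kg·m/s

Use c = 2.99792458e8 m/s, 1 eV = 1.602176634e-19 J.
First convert: E = 3.22 eV = 5.1590e-19 J.
The photon relation is p = E/c, giving p = 1.721e-27 kg·m/s.
So p ≈ 1.72e-27 kg·m/s.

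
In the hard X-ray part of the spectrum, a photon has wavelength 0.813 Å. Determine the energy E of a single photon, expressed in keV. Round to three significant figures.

15.3 keV

Use h = 6.62607015e-34 J·s, c = 2.99792458e8 m/s, 1 eV = 1.602176634e-19 J.
In SI units: λ = 0.813 Å = 8.13e-11 m.
Apply E = hc/λ: E = 2.443e-15 J.
Converting to keV: E = 15.25 keV ≈ 15.3 keV.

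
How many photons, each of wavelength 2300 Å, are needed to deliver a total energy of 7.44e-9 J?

Per-photon energy: E = 8.637e-19 J (from wavelength = 2300 Å).
N = E_total / E_photon = 7.44e-9 J / 8.637e-19 J = 8.61e9.

8.61e9 photons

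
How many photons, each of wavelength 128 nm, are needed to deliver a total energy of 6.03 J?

3.89e18 photons

Per-photon energy: E = 1.552e-18 J (from wavelength = 128 nm).
N = E_total / E_photon = 6.03 J / 1.552e-18 J = 3.89e18.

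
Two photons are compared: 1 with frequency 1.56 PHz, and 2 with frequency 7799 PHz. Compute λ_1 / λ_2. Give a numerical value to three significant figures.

5000

λ_1 = 1.922·10^-7 m (from frequency = 1.56 PHz, via λ = c/f).
λ_2 = 3.844·10^-11 m (from frequency = 7799 PHz, via λ = c/f).
Ratio = 1.922·10^-7 / 3.844·10^-11 = 5000.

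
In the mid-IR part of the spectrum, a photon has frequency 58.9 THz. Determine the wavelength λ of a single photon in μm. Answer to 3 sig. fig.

5.09 μm

Use c = 2.99792458 × 10^8 m/s.
Convert to SI: f = 58.9 THz = 5.89 × 10^13 Hz.
The photon relation is λ = c/f, giving λ = 5.090 × 10^-6 m.
Converting to μm: λ = 5.090 μm ≈ 5.09 μm.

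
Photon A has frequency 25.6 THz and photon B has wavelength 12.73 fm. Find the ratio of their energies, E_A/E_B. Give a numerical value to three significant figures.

E_A = 1.696e-20 J (from frequency = 25.6 THz, via E = hf).
E_B = 1.560e-11 J (from wavelength = 12.73 fm, via E = hc/λ).
Ratio = 1.696e-20 / 1.560e-11 = 1.09e-9.

1.09e-9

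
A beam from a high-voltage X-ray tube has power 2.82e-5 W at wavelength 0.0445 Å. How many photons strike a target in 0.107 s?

Total energy: E_total = P·t = 2.82e-5 × 0.107 = 3.017e-6 J.
Per-photon energy: E = 4.464e-14 J.
N = E_total / E_photon = 6.76e7.

6.76e7 photons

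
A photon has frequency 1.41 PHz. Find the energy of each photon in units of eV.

5.83 eV

Use h = 6.62607015 × 10^-34 J·s, 1 eV = 1.602176634 × 10^-19 J.
First convert: f = 1.41 PHz = 1.41 × 10^15 Hz.
Apply E = hf: E = 9.343 × 10^-19 J.
Converting to eV: E = 5.831 eV ≈ 5.83 eV.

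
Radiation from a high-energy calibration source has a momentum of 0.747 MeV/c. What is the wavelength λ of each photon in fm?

First convert: p = 0.747 MeV/c = 3.9922e-22 kg·m/s.
Apply λ = h/p: λ = 1.660e-12 m.
Converting to fm: λ = 1660 fm ≈ 1660 fm.

1660 fm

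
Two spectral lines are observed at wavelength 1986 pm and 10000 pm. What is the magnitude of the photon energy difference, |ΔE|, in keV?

Using E = hc/λ: E₁ = 1.0002e-16 J, E₂ = 1.9864e-17 J.
|ΔE| = |1.0002e-16 − 1.9864e-17| = 8.02e-17 J = 0.500 keV.

0.500 keV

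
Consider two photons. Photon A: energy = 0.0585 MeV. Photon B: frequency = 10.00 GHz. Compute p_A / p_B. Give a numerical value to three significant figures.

1.41e9

p_A = 3.126e-23 kg·m/s (from energy = 0.0585 MeV, via p = E/c).
p_B = 2.210e-32 kg·m/s (from frequency = 10.00 GHz, via p = hf/c).
Ratio = 3.126e-23 / 2.210e-32 = 1.41e9.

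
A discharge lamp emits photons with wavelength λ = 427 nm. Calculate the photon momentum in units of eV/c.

(h = 6.62607015e-34 J·s, c = 2.99792458e8 m/s, 1 eV = 1.602176634e-19 J.)
In SI units: λ = 427 nm = 4.27e-7 m.
Since p = h/λ for a photon, p = 1.552e-27 kg·m/s.
Converting to eV/c: p = 2.904 eV/c ≈ 2.90 eV/c.

2.90 eV/c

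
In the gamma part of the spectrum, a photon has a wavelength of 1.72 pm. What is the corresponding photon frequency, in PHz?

In SI units: λ = 1.72 pm = 1.72 × 10^-12 m.
For a photon f = c/λ, so f = 1.743 × 10^20 Hz.
Converting to PHz: f = 174300 PHz ≈ 1.74 × 10^5 PHz.

1.74 × 10^5 PHz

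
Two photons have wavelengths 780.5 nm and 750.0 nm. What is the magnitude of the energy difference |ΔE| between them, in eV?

0.0646 eV

Using E = hc/λ: E₁ = 2.5451 × 10^-19 J, E₂ = 2.6486 × 10^-19 J.
|ΔE| = |2.5451 × 10^-19 − 2.6486 × 10^-19| = 1.04 × 10^-20 J = 0.0646 eV.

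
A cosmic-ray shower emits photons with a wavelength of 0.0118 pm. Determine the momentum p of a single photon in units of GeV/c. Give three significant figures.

0.105 GeV/c

Use h = 6.62607015·10^-34 J·s, c = 2.99792458·10^8 m/s, 1 eV = 1.602176634·10^-19 J.
First convert: λ = 0.0118 pm = 1.18·10^-14 m.
Apply p = h/λ: p = 5.615·10^-20 kg·m/s.
Converting to GeV/c: p = 0.1051 GeV/c ≈ 0.105 GeV/c.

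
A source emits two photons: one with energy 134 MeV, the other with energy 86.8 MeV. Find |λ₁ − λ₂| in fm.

Using λ = hc/E: λ₁ = 9.253·10^-15 m, λ₂ = 1.428·10^-14 m.
|Δλ| = |9.253·10^-15 − 1.428·10^-14| = 5.03·10^-15 m = 5.03 fm.

5.03 fm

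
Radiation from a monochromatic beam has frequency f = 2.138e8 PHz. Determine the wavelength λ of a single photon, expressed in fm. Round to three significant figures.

Convert to SI: f = 2.138e8 PHz = 2.138e23 Hz.
Since λ = c/f for a photon, λ = 1.402e-15 m.
Converting to fm: λ = 1.402 fm ≈ 1.40 fm.

1.40 fm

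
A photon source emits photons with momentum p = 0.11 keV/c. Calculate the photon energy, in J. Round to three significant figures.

1.76e-17 J

Use c = 2.99792458e8 m/s, 1 eV = 1.602176634e-19 J.
First convert: p = 0.11 keV/c = 5.8787e-26 kg·m/s.
For a photon E = pc, so E = 1.762e-17 J.
So E ≈ 1.76e-17 J.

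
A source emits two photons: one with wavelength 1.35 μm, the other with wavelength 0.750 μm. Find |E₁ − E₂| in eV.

0.735 eV

Using E = hc/λ: E₁ = 1.471 × 10^-19 J, E₂ = 2.649 × 10^-19 J.
|ΔE| = |1.471 × 10^-19 − 2.649 × 10^-19| = 1.18 × 10^-19 J = 0.735 eV.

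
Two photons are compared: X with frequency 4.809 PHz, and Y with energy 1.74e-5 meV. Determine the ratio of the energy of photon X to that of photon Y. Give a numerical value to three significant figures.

1.14e9

E_X = 3.186e-18 J (from frequency = 4.809 PHz, via E = hf).
E_Y = 2.788e-27 J (from energy = 1.74e-5 meV, via E given directly).
Ratio = 3.186e-18 / 2.788e-27 = 1.14e9.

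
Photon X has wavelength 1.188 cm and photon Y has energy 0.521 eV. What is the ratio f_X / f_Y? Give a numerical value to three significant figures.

f_X = 2.524 × 10^10 Hz (from wavelength = 1.188 cm, via f = c/λ).
f_Y = 1.260 × 10^14 Hz (from energy = 0.521 eV, via f = E/h).
Ratio = 2.524 × 10^10 / 1.260 × 10^14 = 2.00 × 10^-4.

2.00 × 10^-4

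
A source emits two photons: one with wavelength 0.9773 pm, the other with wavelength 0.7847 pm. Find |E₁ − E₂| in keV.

Using E = hc/λ: E₁ = 2.0326 × 10^-13 J, E₂ = 2.5315 × 10^-13 J.
|ΔE| = |2.0326 × 10^-13 − 2.5315 × 10^-13| = 4.99 × 10^-14 J = 311 keV.

311 keV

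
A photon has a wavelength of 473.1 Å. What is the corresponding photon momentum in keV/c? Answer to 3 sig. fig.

0.0262 keV/c

(h = 6.62607015 × 10^-34 J·s, c = 2.99792458 × 10^8 m/s, 1 eV = 1.602176634 × 10^-19 J.)
In SI units: λ = 473.1 Å = 4.731 × 10^-8 m.
For a photon p = h/λ, so p = 1.401 × 10^-26 kg·m/s.
Converting to keV/c: p = 0.02621 keV/c ≈ 0.0262 keV/c.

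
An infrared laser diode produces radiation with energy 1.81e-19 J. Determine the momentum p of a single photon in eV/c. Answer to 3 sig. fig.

1.13 eV/c

For a photon p = E/c, so p = 6.038e-28 kg·m/s.
Converting to eV/c: p = 1.130 eV/c ≈ 1.13 eV/c.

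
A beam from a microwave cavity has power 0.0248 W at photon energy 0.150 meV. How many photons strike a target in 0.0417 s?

4.30·10^19 photons

Total energy: E_total = P·t = 0.0248 × 0.0417 = 0.001034 J.
Per-photon energy: E = 2.403·10^-23 J.
N = E_total / E_photon = 4.30·10^19.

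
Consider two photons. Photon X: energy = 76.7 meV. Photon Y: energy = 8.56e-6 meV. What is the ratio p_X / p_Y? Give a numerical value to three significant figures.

8.96e6

p_X = 4.099e-29 kg·m/s (from energy = 76.7 meV, via p = E/c).
p_Y = 4.575e-36 kg·m/s (from energy = 8.56e-6 meV, via p = E/c).
Ratio = 4.099e-29 / 4.575e-36 = 8.96e6.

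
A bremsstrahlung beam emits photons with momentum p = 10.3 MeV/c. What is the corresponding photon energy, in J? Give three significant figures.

(c = 2.99792458 × 10^8 m/s, 1 eV = 1.602176634 × 10^-19 J.)
Convert to SI: p = 10.3 MeV/c = 5.5046 × 10^-21 kg·m/s.
For a photon E = pc, so E = 1.650 × 10^-12 J.
So E ≈ 1.65 × 10^-12 J.

1.65 × 10^-12 J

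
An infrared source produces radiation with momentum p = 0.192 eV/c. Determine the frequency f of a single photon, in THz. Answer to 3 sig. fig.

First convert: p = 0.192 eV/c = 1.0261 × 10^-28 kg·m/s.
Since f = pc/h for a photon, f = 4.643 × 10^13 Hz.
Converting to THz: f = 46.43 THz ≈ 46.4 THz.

46.4 THz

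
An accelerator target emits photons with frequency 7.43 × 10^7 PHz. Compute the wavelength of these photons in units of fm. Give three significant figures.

Convert to SI: f = 7.43 × 10^7 PHz = 7.43 × 10^22 Hz.
Since λ = c/f for a photon, λ = 4.035 × 10^-15 m.
Converting to fm: λ = 4.035 fm ≈ 4.03 fm.

4.03 fm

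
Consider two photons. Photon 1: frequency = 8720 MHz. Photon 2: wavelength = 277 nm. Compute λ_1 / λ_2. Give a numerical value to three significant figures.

λ_1 = 0.03438 m (from frequency = 8720 MHz, via λ = c/f).
λ_2 = 2.770·10^-7 m (from wavelength = 277 nm, via λ given directly).
Ratio = 0.03438 / 2.770·10^-7 = 1.24·10^5.

1.24·10^5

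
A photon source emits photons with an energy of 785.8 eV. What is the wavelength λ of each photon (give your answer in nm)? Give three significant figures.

1.58 nm

Take h = 6.62607015e-34 J·s, c = 2.99792458e8 m/s, 1 eV = 1.602176634e-19 J.
Convert to SI: E = 785.8 eV = 1.2590e-16 J.
Since λ = hc/E for a photon, λ = 1.578e-9 m.
Converting to nm: λ = 1.578 nm ≈ 1.58 nm.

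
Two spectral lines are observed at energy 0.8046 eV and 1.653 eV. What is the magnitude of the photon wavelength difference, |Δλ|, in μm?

Using λ = hc/E: λ₁ = 1.5409 × 10^-6 m, λ₂ = 7.5006 × 10^-7 m.
|Δλ| = |1.5409 × 10^-6 − 7.5006 × 10^-7| = 7.91 × 10^-7 m = 0.791 μm.

0.791 μm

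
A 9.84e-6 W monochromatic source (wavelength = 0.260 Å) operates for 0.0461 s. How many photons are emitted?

Total energy: E_total = P·t = 9.84e-6 × 0.0461 = 4.536e-7 J.
Per-photon energy: E = 7.640e-15 J.
N = E_total / E_photon = 5.94e7.

5.94e7 photons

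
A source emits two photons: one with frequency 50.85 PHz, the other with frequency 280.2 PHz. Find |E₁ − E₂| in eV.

Using E = hf: E₁ = 3.3694e-17 J, E₂ = 1.8566e-16 J.
|ΔE| = |3.3694e-17 − 1.8566e-16| = 1.52e-16 J = 949 eV.

949 eV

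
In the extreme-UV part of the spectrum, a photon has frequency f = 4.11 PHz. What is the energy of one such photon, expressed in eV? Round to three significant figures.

First convert: f = 4.11 PHz = 4.11·10^15 Hz.
For a photon E = hf, so E = 2.723·10^-18 J.
Converting to eV: E = 17.00 eV ≈ 17.0 eV.

17.0 eV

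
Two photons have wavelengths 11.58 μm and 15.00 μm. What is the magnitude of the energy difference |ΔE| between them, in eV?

0.0244 eV

Using E = hc/λ: E₁ = 1.7154·10^-20 J, E₂ = 1.3243·10^-20 J.
|ΔE| = |1.7154·10^-20 − 1.3243·10^-20| = 3.91·10^-21 J = 0.0244 eV.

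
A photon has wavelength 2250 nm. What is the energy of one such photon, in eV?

0.551 eV

(h = 6.62607015 × 10^-34 J·s, c = 2.99792458 × 10^8 m/s, 1 eV = 1.602176634 × 10^-19 J.)
Convert to SI: λ = 2250 nm = 2.25 × 10^-6 m.
For a photon E = hc/λ, so E = 8.829 × 10^-20 J.
Converting to eV: E = 0.5510 eV ≈ 0.551 eV.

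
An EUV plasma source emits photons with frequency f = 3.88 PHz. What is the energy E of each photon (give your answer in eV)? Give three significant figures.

16.0 eV

(h = 6.62607015 × 10^-34 J·s, 1 eV = 1.602176634 × 10^-19 J.)
First convert: f = 3.88 PHz = 3.88 × 10^15 Hz.
For a photon E = hf, so E = 2.571 × 10^-18 J.
Converting to eV: E = 16.05 eV ≈ 16.0 eV.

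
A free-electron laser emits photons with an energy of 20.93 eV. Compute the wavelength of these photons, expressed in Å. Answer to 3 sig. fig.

Use h = 6.62607015 × 10^-34 J·s, c = 2.99792458 × 10^8 m/s, 1 eV = 1.602176634 × 10^-19 J.
First convert: E = 20.93 eV = 3.3534 × 10^-18 J.
Since λ = hc/E for a photon, λ = 5.924 × 10^-8 m.
Converting to Å: λ = 592.4 Å ≈ 592 Å.

592 Å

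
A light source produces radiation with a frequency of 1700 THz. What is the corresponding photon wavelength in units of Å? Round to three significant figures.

Use c = 2.99792458·10^8 m/s.
First convert: f = 1700 THz = 1.7·10^15 Hz.
Apply λ = c/f: λ = 1.763·10^-7 m.
Converting to Å: λ = 1763 Å ≈ 1760 Å.

1760 Å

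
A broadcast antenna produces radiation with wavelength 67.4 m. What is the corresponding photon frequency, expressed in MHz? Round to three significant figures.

4.45 MHz

Since f = c/λ for a photon, f = 4.448 × 10^6 Hz.
Converting to MHz: f = 4.448 MHz ≈ 4.45 MHz.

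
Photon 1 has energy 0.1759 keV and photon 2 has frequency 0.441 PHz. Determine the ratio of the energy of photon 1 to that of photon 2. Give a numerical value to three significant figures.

96.4

E_1 = 2.818e-17 J (from energy = 0.1759 keV, via E given directly).
E_2 = 2.922e-19 J (from frequency = 0.441 PHz, via E = hf).
Ratio = 2.818e-17 / 2.922e-19 = 96.4.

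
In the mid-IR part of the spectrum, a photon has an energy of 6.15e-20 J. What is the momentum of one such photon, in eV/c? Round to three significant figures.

For a photon p = E/c, so p = 2.051e-28 kg·m/s.
Converting to eV/c: p = 0.3839 eV/c ≈ 0.384 eV/c.

0.384 eV/c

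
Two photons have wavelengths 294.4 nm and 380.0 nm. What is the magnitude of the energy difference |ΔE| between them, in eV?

Using E = hc/λ: E₁ = 6.7474·10^-19 J, E₂ = 5.2275·10^-19 J.
|ΔE| = |6.7474·10^-19 − 5.2275·10^-19| = 1.52·10^-19 J = 0.949 eV.

0.949 eV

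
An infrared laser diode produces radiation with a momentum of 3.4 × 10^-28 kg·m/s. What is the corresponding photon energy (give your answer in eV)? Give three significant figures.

Apply E = pc: E = 1.019 × 10^-19 J.
Converting to eV: E = 0.6362 eV ≈ 0.636 eV.

0.636 eV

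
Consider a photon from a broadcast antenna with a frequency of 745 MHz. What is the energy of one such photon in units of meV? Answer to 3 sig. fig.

3.08 × 10^-3 meV

First convert: f = 745 MHz = 7.45 × 10^8 Hz.
Apply E = hf: E = 4.936 × 10^-25 J.
Converting to meV: E = 0.003081 meV ≈ 3.08 × 10^-3 meV.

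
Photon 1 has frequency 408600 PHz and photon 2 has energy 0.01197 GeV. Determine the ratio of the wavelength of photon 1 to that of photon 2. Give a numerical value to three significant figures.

7.08

λ_1 = 7.337e-13 m (from frequency = 408600 PHz, via λ = c/f).
λ_2 = 1.036e-13 m (from energy = 0.01197 GeV, via λ = hc/E).
Ratio = 7.337e-13 / 1.036e-13 = 7.08.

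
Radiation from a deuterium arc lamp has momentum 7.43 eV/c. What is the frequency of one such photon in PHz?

1.80 PHz

(h = 6.62607015e-34 J·s, c = 2.99792458e8 m/s, 1 eV = 1.602176634e-19 J.)
Convert to SI: p = 7.43 eV/c = 3.9708e-27 kg·m/s.
The photon relation is f = pc/h, giving f = 1.797e15 Hz.
Converting to PHz: f = 1.797 PHz ≈ 1.80 PHz.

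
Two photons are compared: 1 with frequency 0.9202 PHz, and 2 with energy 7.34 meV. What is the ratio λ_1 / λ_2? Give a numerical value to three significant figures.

λ_1 = 3.258 × 10^-7 m (from frequency = 0.9202 PHz, via λ = c/f).
λ_2 = 1.689 × 10^-4 m (from energy = 7.34 meV, via λ = hc/E).
Ratio = 3.258 × 10^-7 / 1.689 × 10^-4 = 1.93 × 10^-3.

1.93 × 10^-3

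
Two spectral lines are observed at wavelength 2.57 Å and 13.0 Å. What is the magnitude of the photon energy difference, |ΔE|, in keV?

Using E = hc/λ: E₁ = 7.729 × 10^-16 J, E₂ = 1.528 × 10^-16 J.
|ΔE| = |7.729 × 10^-16 − 1.528 × 10^-16| = 6.20 × 10^-16 J = 3.87 keV.

3.87 keV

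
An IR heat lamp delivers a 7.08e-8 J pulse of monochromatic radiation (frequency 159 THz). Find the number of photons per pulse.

6.72e11 photons

Per-photon energy: E = 1.054e-19 J (from frequency = 159 THz).
N = E_total / E_photon = 7.08e-8 J / 1.054e-19 J = 6.72e11.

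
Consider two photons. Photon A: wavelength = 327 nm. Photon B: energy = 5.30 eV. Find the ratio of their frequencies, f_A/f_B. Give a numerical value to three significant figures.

0.715

f_A = 9.168e14 Hz (from wavelength = 327 nm, via f = c/λ).
f_B = 1.282e15 Hz (from energy = 5.30 eV, via f = E/h).
Ratio = 9.168e14 / 1.282e15 = 0.715.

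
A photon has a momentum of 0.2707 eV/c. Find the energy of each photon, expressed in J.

Convert to SI: p = 0.2707 eV/c = 1.4467 × 10^-28 kg·m/s.
For a photon E = pc, so E = 4.337 × 10^-20 J.
So E ≈ 4.34 × 10^-20 J.

4.34 × 10^-20 J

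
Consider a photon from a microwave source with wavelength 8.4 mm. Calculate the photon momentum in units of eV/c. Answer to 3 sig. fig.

1.48e-4 eV/c

In SI units: λ = 8.4 mm = 0.0084 m.
Since p = h/λ for a photon, p = 7.888e-32 kg·m/s.
Converting to eV/c: p = 1.476e-4 eV/c ≈ 1.48e-4 eV/c.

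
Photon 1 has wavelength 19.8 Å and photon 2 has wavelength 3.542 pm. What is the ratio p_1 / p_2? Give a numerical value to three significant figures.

1.79e-3

p_1 = 3.347e-25 kg·m/s (from wavelength = 19.8 Å, via p = h/λ).
p_2 = 1.871e-22 kg·m/s (from wavelength = 3.542 pm, via p = h/λ).
Ratio = 3.347e-25 / 1.871e-22 = 1.79e-3.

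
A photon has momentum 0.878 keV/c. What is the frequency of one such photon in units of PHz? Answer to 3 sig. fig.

212 PHz

Take h = 6.62607015 × 10^-34 J·s, c = 2.99792458 × 10^8 m/s, 1 eV = 1.602176634 × 10^-19 J.
Convert to SI: p = 0.878 keV/c = 4.6923 × 10^-25 kg·m/s.
For a photon f = pc/h, so f = 2.123 × 10^17 Hz.
Converting to PHz: f = 212.3 PHz ≈ 212 PHz.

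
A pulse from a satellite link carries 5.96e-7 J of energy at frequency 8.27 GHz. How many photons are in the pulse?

Per-photon energy: E = 5.480e-24 J (from frequency = 8.27 GHz).
N = E_total / E_photon = 5.96e-7 J / 5.480e-24 J = 1.09e17.

1.09e17 photons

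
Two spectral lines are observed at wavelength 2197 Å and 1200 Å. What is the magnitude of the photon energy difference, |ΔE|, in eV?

Using E = hc/λ: E₁ = 9.0416 × 10^-19 J, E₂ = 1.6554 × 10^-18 J.
|ΔE| = |9.0416 × 10^-19 − 1.6554 × 10^-18| = 7.51 × 10^-19 J = 4.69 eV.

4.69 eV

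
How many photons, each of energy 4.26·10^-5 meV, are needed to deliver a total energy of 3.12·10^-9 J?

4.57·10^17 photons

Per-photon energy: E = 6.825·10^-27 J (from energy = 4.26·10^-5 meV).
N = E_total / E_photon = 3.12·10^-9 J / 6.825·10^-27 J = 4.57·10^17.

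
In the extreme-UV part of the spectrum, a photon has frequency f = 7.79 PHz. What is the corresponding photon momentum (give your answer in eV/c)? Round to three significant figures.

32.2 eV/c

In SI units: f = 7.79 PHz = 7.79·10^15 Hz.
The photon relation is p = hf/c, giving p = 1.722·10^-26 kg·m/s.
Converting to eV/c: p = 32.22 eV/c ≈ 32.2 eV/c.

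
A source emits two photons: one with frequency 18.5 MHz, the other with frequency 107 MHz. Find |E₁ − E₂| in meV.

3.66e-4 meV

Using E = hf: E₁ = 1.226e-26 J, E₂ = 7.090e-26 J.
|ΔE| = |1.226e-26 − 7.090e-26| = 5.86e-26 J = 3.66e-4 meV.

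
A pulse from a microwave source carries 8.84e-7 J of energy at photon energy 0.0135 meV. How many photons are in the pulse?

4.09e17 photons

Per-photon energy: E = 2.163e-24 J (from energy = 0.0135 meV).
N = E_total / E_photon = 8.84e-7 J / 2.163e-24 J = 4.09e17.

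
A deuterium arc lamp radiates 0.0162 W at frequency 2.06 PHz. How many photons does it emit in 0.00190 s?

Total energy: E_total = P·t = 0.0162 × 0.00190 = 3.078 × 10^-5 J.
Per-photon energy: E = 1.365 × 10^-18 J.
N = E_total / E_photon = 2.25 × 10^13.

2.25 × 10^13 photons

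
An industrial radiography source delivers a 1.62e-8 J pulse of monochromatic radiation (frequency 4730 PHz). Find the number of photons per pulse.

5.17e6 photons

Per-photon energy: E = 3.134e-15 J (from frequency = 4730 PHz).
N = E_total / E_photon = 1.62e-8 J / 3.134e-15 J = 5.17e6.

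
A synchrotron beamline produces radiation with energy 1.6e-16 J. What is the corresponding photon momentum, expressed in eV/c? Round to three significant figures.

Use c = 2.99792458e8 m/s, 1 eV = 1.602176634e-19 J.
Apply p = E/c: p = 5.337e-25 kg·m/s.
Converting to eV/c: p = 998.6 eV/c ≈ 999 eV/c.

999 eV/c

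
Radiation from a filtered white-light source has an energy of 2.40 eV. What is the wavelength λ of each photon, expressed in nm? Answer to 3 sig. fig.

517 nm

In SI units: E = 2.40 eV = 3.8452e-19 J.
For a photon λ = hc/E, so λ = 5.166e-7 m.
Converting to nm: λ = 516.6 nm ≈ 517 nm.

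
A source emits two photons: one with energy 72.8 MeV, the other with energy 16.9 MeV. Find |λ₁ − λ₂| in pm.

0.0563 pm

Using λ = hc/E: λ₁ = 1.703 × 10^-14 m, λ₂ = 7.336 × 10^-14 m.
|Δλ| = |1.703 × 10^-14 − 7.336 × 10^-14| = 5.63 × 10^-14 m = 0.0563 pm.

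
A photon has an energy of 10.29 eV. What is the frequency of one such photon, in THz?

2490 THz

First convert: E = 10.29 eV = 1.6486 × 10^-18 J.
Apply f = E/h: f = 2.488 × 10^15 Hz.
Converting to THz: f = 2488 THz ≈ 2490 THz.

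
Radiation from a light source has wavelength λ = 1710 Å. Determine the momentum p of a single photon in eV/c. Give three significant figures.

First convert: λ = 1710 Å = 1.71 × 10^-7 m.
Apply p = h/λ: p = 3.875 × 10^-27 kg·m/s.
Converting to eV/c: p = 7.251 eV/c ≈ 7.25 eV/c.

7.25 eV/c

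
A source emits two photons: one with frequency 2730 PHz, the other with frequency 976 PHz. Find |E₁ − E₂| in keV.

7.25 keV

Using E = hf: E₁ = 1.809 × 10^-15 J, E₂ = 6.467 × 10^-16 J.
|ΔE| = |1.809 × 10^-15 − 6.467 × 10^-16| = 1.16 × 10^-15 J = 7.25 keV.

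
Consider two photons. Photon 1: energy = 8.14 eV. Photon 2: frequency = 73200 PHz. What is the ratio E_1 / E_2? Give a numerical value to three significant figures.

E_1 = 1.304 × 10^-18 J (from energy = 8.14 eV, via E given directly).
E_2 = 4.850 × 10^-14 J (from frequency = 73200 PHz, via E = hf).
Ratio = 1.304 × 10^-18 / 4.850 × 10^-14 = 2.69 × 10^-5.

2.69 × 10^-5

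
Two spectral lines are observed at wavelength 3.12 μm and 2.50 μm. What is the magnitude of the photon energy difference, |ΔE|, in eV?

0.0986 eV

Using E = hc/λ: E₁ = 6.367e-20 J, E₂ = 7.946e-20 J.
|ΔE| = |6.367e-20 − 7.946e-20| = 1.58e-20 J = 0.0986 eV.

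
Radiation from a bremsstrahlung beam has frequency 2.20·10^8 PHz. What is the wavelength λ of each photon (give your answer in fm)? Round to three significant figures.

(c = 2.99792458·10^8 m/s.)
In SI units: f = 2.20·10^8 PHz = 2.20·10^23 Hz.
Apply λ = c/f: λ = 1.363·10^-15 m.
Converting to fm: λ = 1.363 fm ≈ 1.36 fm.

1.36 fm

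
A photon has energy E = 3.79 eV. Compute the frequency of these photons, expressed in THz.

Convert to SI: E = 3.79 eV = 6.0722·10^-19 J.
The photon relation is f = E/h, giving f = 9.164·10^14 Hz.
Converting to THz: f = 916.4 THz ≈ 916 THz.

916 THz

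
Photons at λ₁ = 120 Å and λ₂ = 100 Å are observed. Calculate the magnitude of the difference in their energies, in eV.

20.7 eV

Using E = hc/λ: E₁ = 1.655e-17 J, E₂ = 1.986e-17 J.
|ΔE| = |1.655e-17 − 1.986e-17| = 3.31e-18 J = 20.7 eV.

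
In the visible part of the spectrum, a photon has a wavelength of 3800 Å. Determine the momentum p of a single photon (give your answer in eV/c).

3.26 eV/c

First convert: λ = 3800 Å = 3.80e-7 m.
The photon relation is p = h/λ, giving p = 1.744e-27 kg·m/s.
Converting to eV/c: p = 3.263 eV/c ≈ 3.26 eV/c.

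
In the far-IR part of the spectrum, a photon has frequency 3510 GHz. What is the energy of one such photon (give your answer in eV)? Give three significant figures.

Take h = 6.62607015 × 10^-34 J·s, 1 eV = 1.602176634 × 10^-19 J.
In SI units: f = 3510 GHz = 3.51 × 10^12 Hz.
For a photon E = hf, so E = 2.326 × 10^-21 J.
Converting to eV: E = 0.01452 eV ≈ 0.0145 eV.

0.0145 eV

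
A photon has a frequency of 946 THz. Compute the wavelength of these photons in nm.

In SI units: f = 946 THz = 9.46e14 Hz.
For a photon λ = c/f, so λ = 3.169e-7 m.
Converting to nm: λ = 316.9 nm ≈ 317 nm.

317 nm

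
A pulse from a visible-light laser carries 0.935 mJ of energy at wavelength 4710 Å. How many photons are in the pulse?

Per-photon energy: E = 4.218 × 10^-19 J (from wavelength = 4710 Å).
N = E_total / E_photon = 9.35 × 10^-4 J / 4.218 × 10^-19 J = 2.22 × 10^15.

2.22 × 10^15 photons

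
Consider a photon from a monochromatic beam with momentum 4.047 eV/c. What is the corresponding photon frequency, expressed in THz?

(h = 6.62607015 × 10^-34 J·s, c = 2.99792458 × 10^8 m/s, 1 eV = 1.602176634 × 10^-19 J.)
Convert to SI: p = 4.047 eV/c = 2.1628 × 10^-27 kg·m/s.
The photon relation is f = pc/h, giving f = 9.786 × 10^14 Hz.
Converting to THz: f = 978.6 THz ≈ 979 THz.

979 THz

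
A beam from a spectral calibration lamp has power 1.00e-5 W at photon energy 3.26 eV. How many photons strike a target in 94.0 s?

1.80e15 photons

Total energy: E_total = P·t = 1.00e-5 × 94.0 = 9.400e-4 J.
Per-photon energy: E = 5.223e-19 J.
N = E_total / E_photon = 1.80e15.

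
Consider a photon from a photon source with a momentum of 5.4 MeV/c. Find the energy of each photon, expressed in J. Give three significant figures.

8.65·10^-13 J

(c = 2.99792458·10^8 m/s, 1 eV = 1.602176634·10^-19 J.)
Convert to SI: p = 5.4 MeV/c = 2.8859·10^-21 kg·m/s.
For a photon E = pc, so E = 8.652·10^-13 J.
So E ≈ 8.65·10^-13 J.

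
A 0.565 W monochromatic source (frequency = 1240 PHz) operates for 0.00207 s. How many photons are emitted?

Total energy: E_total = P·t = 0.565 × 0.00207 = 0.001170 J.
Per-photon energy: E = 8.216 × 10^-16 J.
N = E_total / E_photon = 1.42 × 10^12.

1.42 × 10^12 photons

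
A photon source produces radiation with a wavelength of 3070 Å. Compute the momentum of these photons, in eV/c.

First convert: λ = 3070 Å = 3.07e-7 m.
For a photon p = h/λ, so p = 2.158e-27 kg·m/s.
Converting to eV/c: p = 4.039 eV/c ≈ 4.04 eV/c.

4.04 eV/c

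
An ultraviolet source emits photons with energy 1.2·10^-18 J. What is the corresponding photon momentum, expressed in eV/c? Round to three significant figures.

7.49 eV/c

Since p = E/c for a photon, p = 4.003·10^-27 kg·m/s.
Converting to eV/c: p = 7.490 eV/c ≈ 7.49 eV/c.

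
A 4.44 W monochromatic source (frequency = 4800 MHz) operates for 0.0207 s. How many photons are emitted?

2.89 × 10^22 photons

Total energy: E_total = P·t = 4.44 × 0.0207 = 0.09191 J.
Per-photon energy: E = 3.181 × 10^-24 J.
N = E_total / E_photon = 2.89 × 10^22.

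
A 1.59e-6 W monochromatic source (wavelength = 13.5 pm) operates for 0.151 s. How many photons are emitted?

Total energy: E_total = P·t = 1.59e-6 × 0.151 = 2.401e-7 J.
Per-photon energy: E = 1.471e-14 J.
N = E_total / E_photon = 1.63e7.

1.63e7 photons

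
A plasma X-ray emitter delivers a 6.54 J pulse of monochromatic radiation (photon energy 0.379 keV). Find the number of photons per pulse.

1.08 × 10^17 photons

Per-photon energy: E = 6.072 × 10^-17 J (from energy = 0.379 keV).
N = E_total / E_photon = 6.54 J / 6.072 × 10^-17 J = 1.08 × 10^17.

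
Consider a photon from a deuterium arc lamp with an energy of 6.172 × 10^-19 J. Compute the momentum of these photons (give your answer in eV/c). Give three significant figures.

Take c = 2.99792458 × 10^8 m/s, 1 eV = 1.602176634 × 10^-19 J.
Apply p = E/c: p = 2.059 × 10^-27 kg·m/s.
Converting to eV/c: p = 3.852 eV/c ≈ 3.85 eV/c.

3.85 eV/c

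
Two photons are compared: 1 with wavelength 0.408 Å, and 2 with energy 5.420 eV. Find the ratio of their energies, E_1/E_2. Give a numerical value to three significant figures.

E_1 = 4.869e-15 J (from wavelength = 0.408 Å, via E = hc/λ).
E_2 = 8.684e-19 J (from energy = 5.420 eV, via E given directly).
Ratio = 4.869e-15 / 8.684e-19 = 5610.

5610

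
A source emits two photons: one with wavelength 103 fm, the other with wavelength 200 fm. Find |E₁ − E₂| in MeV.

Using E = hc/λ: E₁ = 1.929·10^-12 J, E₂ = 9.932·10^-13 J.
|ΔE| = |1.929·10^-12 − 9.932·10^-13| = 9.35·10^-13 J = 5.84 MeV.

5.84 MeV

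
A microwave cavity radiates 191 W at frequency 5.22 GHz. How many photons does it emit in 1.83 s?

1.01e26 photons

Total energy: E_total = P·t = 191 × 1.83 = 349.5 J.
Per-photon energy: E = 3.459e-24 J.
N = E_total / E_photon = 1.01e26.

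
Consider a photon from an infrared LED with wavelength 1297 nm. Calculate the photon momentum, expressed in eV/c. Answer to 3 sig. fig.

0.956 eV/c

First convert: λ = 1297 nm = 1.297e-6 m.
Since p = h/λ for a photon, p = 5.109e-28 kg·m/s.
Converting to eV/c: p = 0.9559 eV/c ≈ 0.956 eV/c.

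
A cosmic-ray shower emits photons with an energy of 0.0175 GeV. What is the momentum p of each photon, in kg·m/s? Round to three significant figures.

First convert: E = 0.0175 GeV = 2.8038e-12 J.
The photon relation is p = E/c, giving p = 9.353e-21 kg·m/s.
So p ≈ 9.35e-21 kg·m/s.

9.35e-21 kg·m/s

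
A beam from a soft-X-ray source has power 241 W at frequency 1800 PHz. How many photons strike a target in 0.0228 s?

Total energy: E_total = P·t = 241 × 0.0228 = 5.495 J.
Per-photon energy: E = 1.193 × 10^-15 J.
N = E_total / E_photon = 4.61 × 10^15.

4.61 × 10^15 photons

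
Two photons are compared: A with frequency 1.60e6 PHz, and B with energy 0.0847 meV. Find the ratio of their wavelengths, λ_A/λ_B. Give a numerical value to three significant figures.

λ_A = 1.874e-13 m (from frequency = 1.60e6 PHz, via λ = c/f).
λ_B = 0.01464 m (from energy = 0.0847 meV, via λ = hc/E).
Ratio = 1.874e-13 / 0.01464 = 1.28e-11.

1.28e-11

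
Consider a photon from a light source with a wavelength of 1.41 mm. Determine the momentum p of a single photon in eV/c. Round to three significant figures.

8.79·10^-4 eV/c

Take h = 6.62607015·10^-34 J·s, c = 2.99792458·10^8 m/s, 1 eV = 1.602176634·10^-19 J.
First convert: λ = 1.41 mm = 0.00141 m.
The photon relation is p = h/λ, giving p = 4.699·10^-31 kg·m/s.
Converting to eV/c: p = 8.793·10^-4 eV/c ≈ 8.79·10^-4 eV/c.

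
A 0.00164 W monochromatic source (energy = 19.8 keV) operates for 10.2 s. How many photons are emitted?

5.27·10^12 photons

Total energy: E_total = P·t = 0.00164 × 10.2 = 0.01673 J.
Per-photon energy: E = 3.172·10^-15 J.
N = E_total / E_photon = 5.27·10^12.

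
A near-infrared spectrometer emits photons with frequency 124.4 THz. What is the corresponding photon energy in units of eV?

First convert: f = 124.4 THz = 1.244·10^14 Hz.
Apply E = hf: E = 8.243·10^-20 J.
Converting to eV: E = 0.5145 eV ≈ 0.514 eV.

0.514 eV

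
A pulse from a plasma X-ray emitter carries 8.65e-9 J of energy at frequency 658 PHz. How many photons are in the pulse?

Per-photon energy: E = 4.360e-16 J (from frequency = 658 PHz).
N = E_total / E_photon = 8.65e-9 J / 4.360e-16 J = 1.98e7.

1.98e7 photons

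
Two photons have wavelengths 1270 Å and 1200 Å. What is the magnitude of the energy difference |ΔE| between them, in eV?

0.569 eV

Using E = hc/λ: E₁ = 1.564e-18 J, E₂ = 1.655e-18 J.
|ΔE| = |1.564e-18 − 1.655e-18| = 9.12e-20 J = 0.569 eV.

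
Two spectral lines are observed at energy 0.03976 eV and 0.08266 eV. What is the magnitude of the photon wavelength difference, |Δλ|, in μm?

16.2 μm

Using λ = hc/E: λ₁ = 3.1183 × 10^-5 m, λ₂ = 1.4999 × 10^-5 m.
|Δλ| = |3.1183 × 10^-5 − 1.4999 × 10^-5| = 1.62 × 10^-5 m = 16.2 μm.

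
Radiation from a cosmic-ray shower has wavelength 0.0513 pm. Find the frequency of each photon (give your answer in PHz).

5.84 × 10^6 PHz

In SI units: λ = 0.0513 pm = 5.13 × 10^-14 m.
Apply f = c/λ: f = 5.844 × 10^21 Hz.
Converting to PHz: f = 5.844 × 10^6 PHz ≈ 5.84 × 10^6 PHz.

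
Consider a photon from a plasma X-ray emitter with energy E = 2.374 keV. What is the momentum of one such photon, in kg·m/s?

Take c = 2.99792458e8 m/s, 1 eV = 1.602176634e-19 J.
Convert to SI: E = 2.374 keV = 3.8036e-16 J.
For a photon p = E/c, so p = 1.269e-24 kg·m/s.
So p ≈ 1.27e-24 kg·m/s.

1.27e-24 kg·m/s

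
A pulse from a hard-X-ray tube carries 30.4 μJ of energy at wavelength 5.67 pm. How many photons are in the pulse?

8.68e8 photons

Per-photon energy: E = 3.503e-14 J (from wavelength = 5.67 pm).
N = E_total / E_photon = 3.04e-5 J / 3.503e-14 J = 8.68e8.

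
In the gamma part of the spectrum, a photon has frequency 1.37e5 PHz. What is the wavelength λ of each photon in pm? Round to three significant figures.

2.19 pm

First convert: f = 1.37e5 PHz = 1.37e20 Hz.
For a photon λ = c/f, so λ = 2.188e-12 m.
Converting to pm: λ = 2.188 pm ≈ 2.19 pm.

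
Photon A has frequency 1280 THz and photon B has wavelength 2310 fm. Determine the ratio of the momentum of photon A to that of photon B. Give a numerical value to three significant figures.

p_A = 2.829·10^-27 kg·m/s (from frequency = 1280 THz, via p = hf/c).
p_B = 2.868·10^-22 kg·m/s (from wavelength = 2310 fm, via p = h/λ).
Ratio = 2.829·10^-27 / 2.868·10^-22 = 9.86·10^-6.

9.86·10^-6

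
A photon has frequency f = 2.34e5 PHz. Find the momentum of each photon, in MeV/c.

In SI units: f = 2.34e5 PHz = 2.34e20 Hz.
Apply p = hf/c: p = 5.172e-22 kg·m/s.
Converting to MeV/c: p = 0.9677 MeV/c ≈ 0.968 MeV/c.

0.968 MeV/c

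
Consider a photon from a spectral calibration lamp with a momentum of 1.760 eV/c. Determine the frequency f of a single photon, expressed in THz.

Take h = 6.62607015 × 10^-34 J·s, c = 2.99792458 × 10^8 m/s, 1 eV = 1.602176634 × 10^-19 J.
First convert: p = 1.760 eV/c = 9.4059 × 10^-28 kg·m/s.
Since f = pc/h for a photon, f = 4.256 × 10^14 Hz.
Converting to THz: f = 425.6 THz ≈ 426 THz.

426 THz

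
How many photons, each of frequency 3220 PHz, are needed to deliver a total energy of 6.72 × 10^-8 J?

Per-photon energy: E = 2.134 × 10^-15 J (from frequency = 3220 PHz).
N = E_total / E_photon = 6.72 × 10^-8 J / 2.134 × 10^-15 J = 3.15 × 10^7.

3.15 × 10^7 photons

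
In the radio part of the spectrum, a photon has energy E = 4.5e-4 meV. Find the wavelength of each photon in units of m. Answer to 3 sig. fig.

2.76 m

In SI units: E = 4.5e-4 meV = 7.2098e-26 J.
Apply λ = hc/E: λ = 2.755 m.
So λ ≈ 2.76 m.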